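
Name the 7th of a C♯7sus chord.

Root of C♯7sus = C♯. The 7th is a minor 7th: C♯ up a minor 7th → B.

B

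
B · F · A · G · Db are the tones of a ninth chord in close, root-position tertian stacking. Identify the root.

Stacking in thirds gives G – B – Db – F – A, so G is the root — G dominant ninth flat five.

G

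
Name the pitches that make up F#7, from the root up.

Root F#, quality dominant seventh:
root → F#
3rd (major 3rd) → A#
5th (perfect 5th) → C#
7th (minor 7th) → E

F#, A#, C#, E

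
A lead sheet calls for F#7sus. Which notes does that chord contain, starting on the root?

F#, B, C#, E

F#7sus: dominant seventh suspended fourth on F#.
F# — root
B — perfect 4th
C# — perfect 5th
E — minor 7th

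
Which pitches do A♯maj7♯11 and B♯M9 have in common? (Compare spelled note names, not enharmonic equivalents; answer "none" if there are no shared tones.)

A♯maj7♯11: A♯ C𝄪 E♯ G𝄪 D𝄪
B♯M9: B♯ D𝄪 F𝄪 A𝄪 C𝄪
Common to both → C𝄪, D𝄪.

C𝄪, D𝄪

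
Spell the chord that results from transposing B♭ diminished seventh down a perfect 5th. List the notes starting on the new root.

E-flat  G-flat  B-double-flat  D-double-flat

Transposed root: B-flat → E-flat (perfect 5th down). So we spell E-flat diminished seventh:
Root: E-flat
Minor 3rd (3rd): G-flat
Diminished 5th (5th): B-double-flat
Diminished 7th (7th): D-double-flat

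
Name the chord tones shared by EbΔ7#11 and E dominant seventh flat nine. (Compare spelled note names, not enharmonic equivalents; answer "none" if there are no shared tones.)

D

EbΔ7#11: E♭ G B♭ D A
E dominant seventh flat nine: E G♯ B D F
Common to both → D.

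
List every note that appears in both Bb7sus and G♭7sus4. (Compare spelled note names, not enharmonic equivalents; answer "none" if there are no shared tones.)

none

Bb7sus = Bb, Eb, F, Ab.
G♭7sus4 = Gb, Cb, Db, Fb.
Shared: none.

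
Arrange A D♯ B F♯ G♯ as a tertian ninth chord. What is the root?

Stacking in thirds gives G♯ – B – D♯ – F♯ – A, so G♯ is the root — G♯ minor seventh flat nine.

G♯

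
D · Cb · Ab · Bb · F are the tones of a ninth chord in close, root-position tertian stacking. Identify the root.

Bb

Stacking in thirds gives Bb – D – F – Ab – Cb, so Bb is the root — Bb dominant seventh flat nine.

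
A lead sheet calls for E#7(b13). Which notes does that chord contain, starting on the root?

E#7(b13) is a dominant seventh flat thirteen built on E#.
- root: E#
- major 3rd: G##
- perfect 5th: B#
- minor 7th: D#
- minor 13th: C#

E# – G## – B# – D# – C#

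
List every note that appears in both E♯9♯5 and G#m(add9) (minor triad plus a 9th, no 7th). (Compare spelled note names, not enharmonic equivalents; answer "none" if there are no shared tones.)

E♯9♯5: E# G## B## D# F##
G#m(add9): G# B D# A#
Common to both → D#.

D#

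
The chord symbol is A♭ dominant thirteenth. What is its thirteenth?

F

A♭ dominant thirteenth is built on A♭; its 13th is a major 13th above the root.
A sixth above A uses the letter F, and the major 13th above A♭ is F.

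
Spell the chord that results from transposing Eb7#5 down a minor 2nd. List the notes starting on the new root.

D, F♯, A♯, C

E♭ down a minor 2nd → D. New chord: D augmented seventh.
root → D
3rd (major 3rd) → F♯
5th (augmented 5th) → A♯
7th (minor 7th) → C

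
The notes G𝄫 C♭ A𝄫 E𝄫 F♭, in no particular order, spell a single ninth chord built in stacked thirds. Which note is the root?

Arranged so that each adjacent pair is a third by letter name: F♭ – A𝄫 – C♭ – E𝄫 – G𝄫.
The bottom of that stack, F♭, is the root (this is F♭ minor seventh flat nine).

F♭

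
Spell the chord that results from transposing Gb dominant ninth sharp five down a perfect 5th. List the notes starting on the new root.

Transposed root: G-flat → C-flat (perfect 5th down). So we spell C-flat dominant ninth sharp five:
Root: C-flat
Major 3rd (3rd): E-flat
Augmented 5th (5th): G
Minor 7th (7th): B-double-flat
Major 9th (9th): D-flat

C-flat – E-flat – G – B-double-flat – D-flat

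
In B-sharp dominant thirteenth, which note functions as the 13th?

G##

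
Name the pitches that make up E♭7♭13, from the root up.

Eb, G, Bb, Db, Cb

E♭7♭13: dominant seventh flat thirteen on Eb.
root → Eb
3rd (major 3rd) → G
5th (perfect 5th) → Bb
7th (minor 7th) → Db
13th (minor 13th) → Cb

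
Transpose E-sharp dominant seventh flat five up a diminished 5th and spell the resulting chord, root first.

B, D-sharp, F, A

A diminished 5th up from E-sharp is B, so the new chord is B dominant seventh flat five.
- root: B
- major 3rd: D-sharp
- diminished 5th: F
- minor 7th: A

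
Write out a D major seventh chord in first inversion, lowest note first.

D major seventh = D–F♯–A–C♯; first inversion → third (F♯) lowest.

F♯ – A – C♯ – D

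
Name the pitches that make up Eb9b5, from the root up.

Eb, G, Bbb, Db, F

Eb9b5: dominant ninth flat five on Eb.
Eb — root
G — major 3rd
Bbb — diminished 5th
Db — minor 7th
F — major 9th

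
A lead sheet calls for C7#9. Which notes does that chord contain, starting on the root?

C7#9 is a dominant seventh sharp nine built on C.
root → C
3rd (major 3rd) → E
5th (perfect 5th) → G
7th (minor 7th) → B♭
9th (augmented 9th) → D♯

C  E  G  B♭  D♯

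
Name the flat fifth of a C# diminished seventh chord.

Root of C# diminished seventh = C#. The 5th is a diminished 5th: C# up a diminished 5th → G.

G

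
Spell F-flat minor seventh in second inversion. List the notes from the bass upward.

C♭  E𝄫  F♭  A𝄫

F-flat minor seventh = F♭–A𝄫–C♭–E𝄫; second inversion → fifth (C♭) lowest.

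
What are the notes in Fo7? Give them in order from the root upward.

F, A♭, C♭, E𝄫

Root F, quality diminished seventh:
Root: F
Minor 3rd (3rd): A♭
Diminished 5th (5th): C♭
Diminished 7th (7th): E𝄫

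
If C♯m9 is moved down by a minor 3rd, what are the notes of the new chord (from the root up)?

A minor 3rd down from C# is A#, so the new chord is A# minor ninth.
A# — root
C# — minor 3rd
E# — perfect 5th
G# — minor 7th
B# — major 9th

A# – C# – E# – G# – B#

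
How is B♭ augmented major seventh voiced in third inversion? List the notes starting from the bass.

A, B-flat, D, F-sharp

B♭ augmented major seventh = B-flat–D–F-sharp–A; third inversion → seventh (A) lowest.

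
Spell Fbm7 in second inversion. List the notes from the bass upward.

Cb Ebb Fb Abb

Fbm7 = Fb–Abb–Cb–Ebb; second inversion → fifth (Cb) lowest.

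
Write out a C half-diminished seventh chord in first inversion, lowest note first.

E-flat  G-flat  B-flat  C

In root position, C half-diminished seventh is C–E-flat–G-flat–B-flat.
First inversion puts the third (E-flat) in the bass.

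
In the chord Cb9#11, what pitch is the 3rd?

Eb

Cb9#11 is built on Cb; its 3rd is a major 3rd above the root.
A third above C uses the letter E, and the major 3rd above Cb is Eb.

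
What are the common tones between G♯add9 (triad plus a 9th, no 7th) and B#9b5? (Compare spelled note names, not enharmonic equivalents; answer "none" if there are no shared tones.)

G♯add9 = G♯, B♯, D♯, A♯.
B#9b5 = B♯, D𝄪, F♯, A♯, C𝄪.
Shared: B♯, A♯.

B♯ A♯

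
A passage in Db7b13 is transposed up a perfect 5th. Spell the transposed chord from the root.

Ab, C, Eb, Gb, Fb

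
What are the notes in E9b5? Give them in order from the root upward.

E G# Bb D F#

Root E, quality dominant ninth flat five:
E — root
G# — major 3rd
Bb — diminished 5th
D — minor 7th
F# — major 9th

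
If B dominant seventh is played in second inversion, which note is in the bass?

B dominant seventh = B–D-sharp–F-sharp–A. Second inversion → fifth in the bass = F-sharp.

F-sharp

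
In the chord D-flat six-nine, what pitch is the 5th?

A-flat

Root of D-flat six-nine = D-flat. The 5th is a perfect 5th: D-flat up a perfect 5th → A-flat.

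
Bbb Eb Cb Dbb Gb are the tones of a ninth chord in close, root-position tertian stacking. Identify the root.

Stacking in thirds gives Cb – Eb – Gb – Bbb – Dbb, so Cb is the root — Cb dominant seventh flat nine.

Cb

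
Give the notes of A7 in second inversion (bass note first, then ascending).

E – G – A – C#

A7 = A–C#–E–G; second inversion → fifth (E) lowest.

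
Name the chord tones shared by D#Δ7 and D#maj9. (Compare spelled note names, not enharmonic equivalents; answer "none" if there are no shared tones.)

D#  F##  A#  C##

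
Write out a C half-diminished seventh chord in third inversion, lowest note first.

Bb, C, Eb, Gb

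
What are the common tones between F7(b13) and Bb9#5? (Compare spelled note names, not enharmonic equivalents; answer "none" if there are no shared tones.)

C

F7(b13) = F, A, C, E♭, D♭.
Bb9#5 = B♭, D, F♯, A♭, C.
Shared: C.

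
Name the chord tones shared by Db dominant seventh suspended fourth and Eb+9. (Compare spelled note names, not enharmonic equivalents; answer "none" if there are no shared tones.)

Db

Db dominant seventh suspended fourth: Db Gb Ab Cb
Eb+9: Eb G B Db F
Common to both → Db.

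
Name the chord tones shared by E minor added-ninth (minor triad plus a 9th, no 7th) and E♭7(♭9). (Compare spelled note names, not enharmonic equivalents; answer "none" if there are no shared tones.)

E minor added-ninth: E G B F#
E♭7(♭9): Eb G Bb Db Fb
Common to both → G.

G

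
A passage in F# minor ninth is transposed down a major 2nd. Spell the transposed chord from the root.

E – G – B – D – F♯

Transposed root: F♯ → E (major 2nd down). So we spell E minor ninth:
Root: E
Minor 3rd (3rd): G
Perfect 5th (5th): B
Minor 7th (7th): D
Major 9th (9th): F♯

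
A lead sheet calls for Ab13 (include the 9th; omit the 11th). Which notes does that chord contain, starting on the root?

Ab, C, Eb, Gb, Bb, F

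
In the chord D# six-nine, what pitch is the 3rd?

F##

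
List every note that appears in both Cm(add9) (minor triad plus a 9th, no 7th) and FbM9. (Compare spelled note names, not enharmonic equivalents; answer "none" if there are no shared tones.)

Cm(add9) = C, Eb, G, D.
FbM9 = Fb, Ab, Cb, Eb, Gb.
Shared: Eb.

Eb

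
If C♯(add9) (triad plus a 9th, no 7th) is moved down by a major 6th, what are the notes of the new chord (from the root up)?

E, G#, B, F#

Transposed root: C# → E (major 6th down). So we spell E added-ninth:
Root: E
Major 3rd (3rd): G#
Perfect 5th (5th): B
Major 9th (9th): F#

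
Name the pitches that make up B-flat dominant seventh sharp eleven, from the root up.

Bb  D  F  Ab  E

B-flat dominant seventh sharp eleven: dominant seventh sharp eleven on Bb.
root → Bb
3rd (major 3rd) → D
5th (perfect 5th) → F
7th (minor 7th) → Ab
11th (augmented 11th) → E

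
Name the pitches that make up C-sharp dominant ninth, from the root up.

C#, E#, G#, B, D#

C-sharp dominant ninth: dominant ninth on C#.
- root: C#
- major 3rd: E#
- perfect 5th: G#
- minor 7th: B
- major 9th: D#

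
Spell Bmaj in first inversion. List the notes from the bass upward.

D#, F#, B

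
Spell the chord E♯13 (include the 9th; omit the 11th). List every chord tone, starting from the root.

Root E♯, quality dominant thirteenth:
- root: E♯
- major 3rd: G𝄪
- perfect 5th: B♯
- minor 7th: D♯
- major 9th: F𝄪
- major 13th: C𝄪

E♯, G𝄪, B♯, D♯, F𝄪, C𝄪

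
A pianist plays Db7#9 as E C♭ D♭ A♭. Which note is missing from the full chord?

F

Db7#9 = D♭, F, A♭, C♭, E. The voicing lacks the 3rd (major 3rd), F.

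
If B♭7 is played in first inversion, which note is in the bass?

B♭7 = Bb–D–F–Ab. First inversion → third in the bass = D.

D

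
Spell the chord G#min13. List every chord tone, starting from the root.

G♯  B  D♯  F♯  A♯  C♯  E♯

Root G♯, quality minor thirteenth:
Root: G♯
Minor 3rd (3rd): B
Perfect 5th (5th): D♯
Minor 7th (7th): F♯
Major 9th (9th): A♯
Perfect 11th (11th): C♯
Major 13th (13th): E♯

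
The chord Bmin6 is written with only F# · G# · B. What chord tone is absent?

The full Bmin6 chord is B, D, F#, G#.
Comparing with the voicing, the minor 3rd (3rd) — D — is absent.

D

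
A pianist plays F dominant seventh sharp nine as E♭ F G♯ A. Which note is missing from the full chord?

F dominant seventh sharp nine = F, A, C, E♭, G♯. The voicing lacks the 5th (perfect 5th), C.

C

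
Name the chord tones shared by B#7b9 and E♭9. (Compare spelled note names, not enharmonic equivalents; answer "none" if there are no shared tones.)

B#7b9: B# D## F## A# C#
E♭9: Eb G Bb Db F
Common to both → none.

none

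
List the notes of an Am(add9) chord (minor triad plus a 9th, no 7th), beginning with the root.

A C E B

Root A, quality minor added-ninth:
root → A
3rd (minor 3rd) → C
5th (perfect 5th) → E
9th (major 9th) → B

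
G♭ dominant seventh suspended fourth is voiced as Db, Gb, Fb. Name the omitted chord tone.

The full G♭ dominant seventh suspended fourth chord is Gb, Cb, Db, Fb.
Comparing with the voicing, the perfect 4th (4th) — Cb — is absent.

Cb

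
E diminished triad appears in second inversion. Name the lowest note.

E diminished triad in root position is E–G–Bb.
Second inversion places the fifth in the bass, which is Bb.

Bb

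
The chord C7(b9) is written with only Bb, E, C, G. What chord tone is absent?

Db

C7(b9) = C, E, G, Bb, Db. The voicing lacks the 9th (minor 9th), Db.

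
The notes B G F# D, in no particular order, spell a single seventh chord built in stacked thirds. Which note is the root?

Arranged so that each adjacent pair is a third by letter name: G – B – D – F#.
The bottom of that stack, G, is the root (this is G major seventh).

G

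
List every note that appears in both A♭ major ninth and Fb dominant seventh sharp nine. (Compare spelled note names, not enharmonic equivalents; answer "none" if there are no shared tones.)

A♭ major ninth = A-flat, C, E-flat, G, B-flat.
Fb dominant seventh sharp nine = F-flat, A-flat, C-flat, E-double-flat, G.
Shared: A-flat, G.

A-flat – G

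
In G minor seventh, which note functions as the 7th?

F

G minor seventh is built on G; its 7th is a minor 7th above the root.
A seventh above G uses the letter F, and the minor 7th above G is F.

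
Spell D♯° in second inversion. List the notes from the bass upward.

In root position, D♯° is D#–F#–A.
Second inversion puts the fifth (A) in the bass.

A, D#, F#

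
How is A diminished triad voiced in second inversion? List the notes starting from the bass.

A diminished triad = A–C–Eb; second inversion → fifth (Eb) lowest.

Eb – A – C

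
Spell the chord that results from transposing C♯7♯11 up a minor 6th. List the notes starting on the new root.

A, C#, E, G, D#

Transposed root: C# → A (minor 6th up). So we spell A dominant seventh sharp eleven:
Root: A
Major 3rd (3rd): C#
Perfect 5th (5th): E
Minor 7th (7th): G
Augmented 11th (11th): D#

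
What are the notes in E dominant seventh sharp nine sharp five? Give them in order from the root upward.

E, G-sharp, B-sharp, D, F-double-sharp

Root E, quality dominant seventh sharp nine sharp five:
- root: E
- major 3rd: G-sharp
- augmented 5th: B-sharp
- minor 7th: D
- augmented 9th: F-double-sharp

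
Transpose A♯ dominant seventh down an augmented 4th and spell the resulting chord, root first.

E, G-sharp, B, D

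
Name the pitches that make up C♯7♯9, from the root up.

C♯7♯9: dominant seventh sharp nine on C#.
Root: C#
Major 3rd (3rd): E#
Perfect 5th (5th): G#
Minor 7th (7th): B
Augmented 9th (9th): D##

C# E# G# B D##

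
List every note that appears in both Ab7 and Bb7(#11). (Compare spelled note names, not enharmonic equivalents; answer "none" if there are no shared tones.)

Ab7 = Ab, C, Eb, Gb.
Bb7(#11) = Bb, D, F, Ab, E.
Shared: Ab.

Ab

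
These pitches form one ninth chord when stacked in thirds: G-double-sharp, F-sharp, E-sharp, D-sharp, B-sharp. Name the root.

E-sharp

Stacking in thirds gives E-sharp – G-double-sharp – B-sharp – D-sharp – F-sharp, so E-sharp is the root — E-sharp dominant seventh flat nine.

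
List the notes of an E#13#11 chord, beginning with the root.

Root E♯, quality dominant thirteenth sharp eleven:
E♯ — root
G𝄪 — major 3rd
B♯ — perfect 5th
D♯ — minor 7th
F𝄪 — major 9th
A𝄪 — augmented 11th
C𝄪 — major 13th

E♯, G𝄪, B♯, D♯, F𝄪, A𝄪, C𝄪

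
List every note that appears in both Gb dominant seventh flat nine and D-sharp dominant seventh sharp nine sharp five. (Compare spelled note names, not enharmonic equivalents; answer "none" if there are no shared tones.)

none

Gb dominant seventh flat nine = G-flat, B-flat, D-flat, F-flat, A-double-flat.
D-sharp dominant seventh sharp nine sharp five = D-sharp, F-double-sharp, A-double-sharp, C-sharp, E-double-sharp.
Shared: none.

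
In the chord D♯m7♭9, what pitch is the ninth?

D♯m7♭9 is built on D#; its 9th is a minor 9th above the root.
A second above D uses the letter E, and the minor 9th above D# is E.

E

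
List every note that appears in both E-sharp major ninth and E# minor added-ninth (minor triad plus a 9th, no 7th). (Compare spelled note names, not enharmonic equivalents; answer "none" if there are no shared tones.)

E-sharp major ninth: E♯ G𝄪 B♯ D𝄪 F𝄪
E# minor added-ninth: E♯ G♯ B♯ F𝄪
Common to both → E♯, B♯, F𝄪.

E♯, B♯, F𝄪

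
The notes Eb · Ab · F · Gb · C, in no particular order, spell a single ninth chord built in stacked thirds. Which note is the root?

F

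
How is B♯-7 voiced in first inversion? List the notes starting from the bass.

B♯-7 = B#–D#–F##–A#; first inversion → third (D#) lowest.

D#  F##  A#  B#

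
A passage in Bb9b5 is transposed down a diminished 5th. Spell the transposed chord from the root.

E G# Bb D F#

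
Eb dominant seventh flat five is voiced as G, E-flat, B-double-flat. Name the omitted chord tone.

D-flat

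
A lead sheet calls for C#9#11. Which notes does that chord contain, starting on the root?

C#9#11 is a dominant ninth sharp eleven built on C#.
- root: C#
- major 3rd: E#
- perfect 5th: G#
- minor 7th: B
- major 9th: D#
- augmented 11th: F##

C#, E#, G#, B, D#, F##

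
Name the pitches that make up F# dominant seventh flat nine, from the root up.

F-sharp, A-sharp, C-sharp, E, G

F# dominant seventh flat nine is a dominant seventh flat nine built on F-sharp.
F-sharp — root
A-sharp — major 3rd
C-sharp — perfect 5th
E — minor 7th
G — minor 9th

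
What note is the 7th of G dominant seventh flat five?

G dominant seventh flat five is built on G; its 7th is a minor 7th above the root.
A seventh above G uses the letter F, and the minor 7th above G is F.

F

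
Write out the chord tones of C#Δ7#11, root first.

C# E# G# B# F##

C#Δ7#11 is a major seventh sharp eleven built on C#.
root → C#
3rd (major 3rd) → E#
5th (perfect 5th) → G#
7th (major 7th) → B#
11th (augmented 11th) → F##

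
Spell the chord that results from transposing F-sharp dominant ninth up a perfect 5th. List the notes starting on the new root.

A perfect 5th up from F-sharp is C-sharp, so the new chord is C-sharp dominant ninth.
C-sharp — root
E-sharp — major 3rd
G-sharp — perfect 5th
B — minor 7th
D-sharp — major 9th

C-sharp E-sharp G-sharp B D-sharp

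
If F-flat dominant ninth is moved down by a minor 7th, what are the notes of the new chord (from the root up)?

G♭ – B♭ – D♭ – F♭ – A♭

F♭ down a minor 7th → G♭. New chord: G♭ dominant ninth.
root → G♭
3rd (major 3rd) → B♭
5th (perfect 5th) → D♭
7th (minor 7th) → F♭
9th (major 9th) → A♭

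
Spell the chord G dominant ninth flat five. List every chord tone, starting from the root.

G – B – D♭ – F – A

Root G, quality dominant ninth flat five:
root → G
3rd (major 3rd) → B
5th (diminished 5th) → D♭
7th (minor 7th) → F
9th (major 9th) → A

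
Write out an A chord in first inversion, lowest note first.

In root position, A is A–C♯–E.
First inversion puts the third (C♯) in the bass.

C♯, E, A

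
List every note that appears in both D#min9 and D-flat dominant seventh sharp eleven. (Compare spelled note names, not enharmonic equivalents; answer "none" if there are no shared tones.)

D#min9: D# F# A# C# E#
D-flat dominant seventh sharp eleven: Db F Ab Cb G
Common to both → none.

none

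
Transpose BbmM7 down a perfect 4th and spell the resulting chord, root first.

Transposed root: Bb → F (perfect 4th down). So we spell F minor-major seventh:
F — root
Ab — minor 3rd
C — perfect 5th
E — major 7th

F Ab C E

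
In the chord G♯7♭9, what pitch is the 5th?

D#

G♯7♭9 is built on G#; its 5th is a perfect 5th above the root.
A fifth above G uses the letter D, and the perfect 5th above G# is D#.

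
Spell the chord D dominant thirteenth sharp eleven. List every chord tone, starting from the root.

D – F♯ – A – C – E – G♯ – B

D dominant thirteenth sharp eleven is a dominant thirteenth sharp eleven built on D.
- root: D
- major 3rd: F♯
- perfect 5th: A
- minor 7th: C
- major 9th: E
- augmented 11th: G♯
- major 13th: B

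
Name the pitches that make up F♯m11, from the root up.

F#, A, C#, E, G#, B

F♯m11 is a minor eleventh built on F#.
Root: F#
Minor 3rd (3rd): A
Perfect 5th (5th): C#
Minor 7th (7th): E
Major 9th (9th): G#
Perfect 11th (11th): B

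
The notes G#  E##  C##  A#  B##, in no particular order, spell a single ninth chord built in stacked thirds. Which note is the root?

A#

Stacking in thirds gives A# – C## – E## – G# – B##, so A# is the root — A# dominant seventh sharp nine sharp five.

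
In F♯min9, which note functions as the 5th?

C#

Root of F♯min9 = F#. The 5th is a perfect 5th: F# up a perfect 5th → C#.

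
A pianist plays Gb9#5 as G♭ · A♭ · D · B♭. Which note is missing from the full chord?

F♭

Gb9#5 = G♭, B♭, D, F♭, A♭. The voicing lacks the 7th (minor 7th), F♭.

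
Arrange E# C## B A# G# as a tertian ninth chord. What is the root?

A#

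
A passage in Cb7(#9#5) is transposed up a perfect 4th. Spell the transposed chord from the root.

Cb up a perfect 4th → Fb. New chord: Fb dominant seventh sharp nine sharp five.
- root: Fb
- major 3rd: Ab
- augmented 5th: C
- minor 7th: Ebb
- augmented 9th: G

Fb, Ab, C, Ebb, G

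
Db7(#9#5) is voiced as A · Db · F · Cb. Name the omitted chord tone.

The full Db7(#9#5) chord is Db, F, A, Cb, E.
Comparing with the voicing, the augmented 9th (9th) — E — is absent.

E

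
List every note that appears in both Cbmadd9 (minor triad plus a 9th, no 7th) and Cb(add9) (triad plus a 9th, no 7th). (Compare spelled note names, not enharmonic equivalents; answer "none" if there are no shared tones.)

Cb, Gb, Db

Cbmadd9 = Cb, Ebb, Gb, Db.
Cb(add9) = Cb, Eb, Gb, Db.
Shared: Cb, Gb, Db.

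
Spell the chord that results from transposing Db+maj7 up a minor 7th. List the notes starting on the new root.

A minor 7th up from Db is Cb, so the new chord is Cb augmented major seventh.
- root: Cb
- major 3rd: Eb
- augmented 5th: G
- major 7th: Bb

Cb, Eb, G, Bb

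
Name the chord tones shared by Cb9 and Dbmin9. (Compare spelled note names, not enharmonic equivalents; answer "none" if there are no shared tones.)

Cb9: Cb Eb Gb Bbb Db
Dbmin9: Db Fb Ab Cb Eb
Common to both → Cb, Eb, Db.

Cb, Eb, Db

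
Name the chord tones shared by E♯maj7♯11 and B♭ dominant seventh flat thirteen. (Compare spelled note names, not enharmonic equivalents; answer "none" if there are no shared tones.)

none

E♯maj7♯11: E# G## B# D## A##
B♭ dominant seventh flat thirteen: Bb D F Ab Gb
Common to both → none.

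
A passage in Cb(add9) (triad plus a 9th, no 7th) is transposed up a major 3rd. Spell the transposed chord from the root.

A major 3rd up from Cb is Eb, so the new chord is Eb added-ninth.
Root: Eb
Major 3rd (3rd): G
Perfect 5th (5th): Bb
Major 9th (9th): F

Eb  G  Bb  F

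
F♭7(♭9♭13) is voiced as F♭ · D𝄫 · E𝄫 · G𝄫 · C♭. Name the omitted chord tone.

A♭

The full F♭7(♭9♭13) chord is F♭, A♭, C♭, E𝄫, G𝄫, D𝄫.
Comparing with the voicing, the major 3rd (3rd) — A♭ — is absent.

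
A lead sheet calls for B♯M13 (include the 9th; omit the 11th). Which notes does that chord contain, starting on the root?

B♯M13 is a major thirteenth built on B#.
- root: B#
- major 3rd: D##
- perfect 5th: F##
- major 7th: A##
- major 9th: C##
- major 13th: G##

B# D## F## A## C## G##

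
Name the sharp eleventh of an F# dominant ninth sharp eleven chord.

F# dominant ninth sharp eleven is built on F#; its 11th is an augmented 11th above the root.
A fourth above F uses the letter B, and the augmented 11th above F# is B#.

B#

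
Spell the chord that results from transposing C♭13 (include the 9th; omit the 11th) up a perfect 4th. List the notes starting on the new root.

Fb Ab Cb Ebb Gb Db

Cb up a perfect 4th → Fb. New chord: Fb dominant thirteenth.
Root: Fb
Major 3rd (3rd): Ab
Perfect 5th (5th): Cb
Minor 7th (7th): Ebb
Major 9th (9th): Gb
Major 13th (13th): Db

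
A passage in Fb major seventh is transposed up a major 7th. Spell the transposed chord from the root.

E-flat – G – B-flat – D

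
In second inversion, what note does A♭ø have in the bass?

Ebb

A♭ø = Ab–Cb–Ebb–Gb. Second inversion → fifth in the bass = Ebb.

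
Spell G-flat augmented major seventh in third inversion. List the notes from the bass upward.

F  G-flat  B-flat  D

G-flat augmented major seventh = G-flat–B-flat–D–F; third inversion → seventh (F) lowest.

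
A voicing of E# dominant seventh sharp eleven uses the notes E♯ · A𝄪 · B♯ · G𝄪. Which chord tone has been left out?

The full E# dominant seventh sharp eleven chord is E♯, G𝄪, B♯, D♯, A𝄪.
Comparing with the voicing, the minor 7th (7th) — D♯ — is absent.

D♯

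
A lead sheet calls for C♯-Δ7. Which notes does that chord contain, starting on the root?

C♯-Δ7: minor-major seventh on C♯.
root → C♯
3rd (minor 3rd) → E
5th (perfect 5th) → G♯
7th (major 7th) → B♯

C♯ – E – G♯ – B♯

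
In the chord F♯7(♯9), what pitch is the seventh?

E

F♯7(♯9) is built on F#; its 7th is a minor 7th above the root.
A seventh above F uses the letter E, and the minor 7th above F# is E.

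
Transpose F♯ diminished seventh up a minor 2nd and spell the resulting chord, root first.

G B♭ D♭ F♭

Transposed root: F♯ → G (minor 2nd up). So we spell G diminished seventh:
root → G
3rd (minor 3rd) → B♭
5th (diminished 5th) → D♭
7th (diminished 7th) → F♭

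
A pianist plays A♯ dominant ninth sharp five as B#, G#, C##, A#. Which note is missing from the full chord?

E##

The full A♯ dominant ninth sharp five chord is A#, C##, E##, G#, B#.
Comparing with the voicing, the augmented 5th (5th) — E## — is absent.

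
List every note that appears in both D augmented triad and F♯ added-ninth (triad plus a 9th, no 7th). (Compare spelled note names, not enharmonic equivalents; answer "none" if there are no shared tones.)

F-sharp, A-sharp

D augmented triad: D F-sharp A-sharp
F♯ added-ninth: F-sharp A-sharp C-sharp G-sharp
Common to both → F-sharp, A-sharp.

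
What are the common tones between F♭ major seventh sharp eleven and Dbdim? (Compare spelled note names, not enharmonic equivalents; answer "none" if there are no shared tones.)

Fb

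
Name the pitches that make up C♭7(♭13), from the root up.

Cb, Eb, Gb, Bbb, Abb

C♭7(♭13): dominant seventh flat thirteen on Cb.
Root: Cb
Major 3rd (3rd): Eb
Perfect 5th (5th): Gb
Minor 7th (7th): Bbb
Minor 13th (13th): Abb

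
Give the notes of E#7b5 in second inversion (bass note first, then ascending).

In root position, E#7b5 is E#–G##–B–D#.
Second inversion puts the fifth (B) in the bass.

B, D#, E#, G##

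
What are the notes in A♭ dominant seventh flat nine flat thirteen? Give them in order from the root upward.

A♭ dominant seventh flat nine flat thirteen is a dominant seventh flat nine flat thirteen built on Ab.
Ab — root
C — major 3rd
Eb — perfect 5th
Gb — minor 7th
Bbb — minor 9th
Fb — minor 13th

Ab C Eb Gb Bbb Fb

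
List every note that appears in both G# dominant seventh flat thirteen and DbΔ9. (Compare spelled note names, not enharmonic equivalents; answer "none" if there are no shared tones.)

none

G# dominant seventh flat thirteen = G#, B#, D#, F#, E.
DbΔ9 = Db, F, Ab, C, Eb.
Shared: none.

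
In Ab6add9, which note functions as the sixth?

Root of Ab6add9 = Ab. The 6th is a major 6th: Ab up a major 6th → F.

F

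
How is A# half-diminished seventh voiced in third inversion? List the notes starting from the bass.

G-sharp – A-sharp – C-sharp – E

A# half-diminished seventh = A-sharp–C-sharp–E–G-sharp; third inversion → seventh (G-sharp) lowest.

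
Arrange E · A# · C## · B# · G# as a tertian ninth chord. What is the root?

Arranged so that each adjacent pair is a third by letter name: A# – C## – E – G# – B#.
The bottom of that stack, A#, is the root (this is A# dominant ninth flat five).

A#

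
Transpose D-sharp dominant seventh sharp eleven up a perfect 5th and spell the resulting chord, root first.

D-sharp up a perfect 5th → A-sharp. New chord: A-sharp dominant seventh sharp eleven.
Root: A-sharp
Major 3rd (3rd): C-double-sharp
Perfect 5th (5th): E-sharp
Minor 7th (7th): G-sharp
Augmented 11th (11th): D-double-sharp

A-sharp – C-double-sharp – E-sharp – G-sharp – D-double-sharp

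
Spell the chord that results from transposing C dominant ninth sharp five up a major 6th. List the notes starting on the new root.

Transposed root: C → A (major 6th up). So we spell A dominant ninth sharp five:
Root: A
Major 3rd (3rd): C#
Augmented 5th (5th): E#
Minor 7th (7th): G
Major 9th (9th): B

A – C# – E# – G – B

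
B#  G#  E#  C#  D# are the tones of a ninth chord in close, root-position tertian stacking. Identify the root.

Stacking in thirds gives C# – E# – G# – B# – D#, so C# is the root — C# major ninth.

C#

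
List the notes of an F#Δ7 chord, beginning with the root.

F#Δ7: major seventh on F#.
root → F#
3rd (major 3rd) → A#
5th (perfect 5th) → C#
7th (major 7th) → E#

F# – A# – C# – E#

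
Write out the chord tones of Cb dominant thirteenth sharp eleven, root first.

C♭, E♭, G♭, B𝄫, D♭, F, A♭

Root C♭, quality dominant thirteenth sharp eleven:
Root: C♭
Major 3rd (3rd): E♭
Perfect 5th (5th): G♭
Minor 7th (7th): B𝄫
Major 9th (9th): D♭
Augmented 11th (11th): F
Major 13th (13th): A♭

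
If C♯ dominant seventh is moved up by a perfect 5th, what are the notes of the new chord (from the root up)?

G-sharp – B-sharp – D-sharp – F-sharp

A perfect 5th up from C-sharp is G-sharp, so the new chord is G-sharp dominant seventh.
root → G-sharp
3rd (major 3rd) → B-sharp
5th (perfect 5th) → D-sharp
7th (minor 7th) → F-sharp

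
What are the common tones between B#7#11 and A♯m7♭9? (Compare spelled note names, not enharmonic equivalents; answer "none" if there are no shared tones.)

A#

B#7#11 = B#, D##, F##, A#, E##.
A♯m7♭9 = A#, C#, E#, G#, B.
Shared: A#.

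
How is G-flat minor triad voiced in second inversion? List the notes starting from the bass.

G-flat minor triad = G-flat–B-double-flat–D-flat; second inversion → fifth (D-flat) lowest.

D-flat – G-flat – B-double-flat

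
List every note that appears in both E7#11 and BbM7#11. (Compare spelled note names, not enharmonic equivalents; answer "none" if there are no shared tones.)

E D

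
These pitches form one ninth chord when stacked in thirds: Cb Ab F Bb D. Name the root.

Stacking in thirds gives Bb – D – F – Ab – Cb, so Bb is the root — Bb dominant seventh flat nine.

Bb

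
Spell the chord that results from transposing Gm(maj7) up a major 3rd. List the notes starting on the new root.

B, D, F#, A#

Transposed root: G → B (major 3rd up). So we spell B minor-major seventh:
Root: B
Minor 3rd (3rd): D
Perfect 5th (5th): F#
Major 7th (7th): A#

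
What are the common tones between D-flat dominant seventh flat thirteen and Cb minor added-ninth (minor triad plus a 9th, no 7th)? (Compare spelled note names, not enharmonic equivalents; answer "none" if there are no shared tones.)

D-flat, C-flat

D-flat dominant seventh flat thirteen: D-flat F A-flat C-flat B-double-flat
Cb minor added-ninth: C-flat E-double-flat G-flat D-flat
Common to both → D-flat, C-flat.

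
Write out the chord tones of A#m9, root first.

A#m9 is a minor ninth built on A#.
A# — root
C# — minor 3rd
E# — perfect 5th
G# — minor 7th
B# — major 9th

A#, C#, E#, G#, B#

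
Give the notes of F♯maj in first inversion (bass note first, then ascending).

In root position, F♯maj is F#–A#–C#.
First inversion puts the third (A#) in the bass.

A#, C#, F#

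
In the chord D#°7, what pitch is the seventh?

C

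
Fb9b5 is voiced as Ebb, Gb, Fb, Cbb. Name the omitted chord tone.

Ab

Fb9b5 = Fb, Ab, Cbb, Ebb, Gb. The voicing lacks the 3rd (major 3rd), Ab.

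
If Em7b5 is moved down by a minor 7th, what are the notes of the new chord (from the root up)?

E down a minor 7th → F♯. New chord: F♯ half-diminished seventh.
Root: F♯
Minor 3rd (3rd): A
Diminished 5th (5th): C
Minor 7th (7th): E

F♯, A, C, E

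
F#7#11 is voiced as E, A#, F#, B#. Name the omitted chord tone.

F#7#11 = F#, A#, C#, E, B#. The voicing lacks the 5th (perfect 5th), C#.

C#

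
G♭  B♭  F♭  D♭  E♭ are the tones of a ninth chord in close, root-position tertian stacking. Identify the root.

Stacking in thirds gives E♭ – G♭ – B♭ – D♭ – F♭, so E♭ is the root — E♭ minor seventh flat nine.

E♭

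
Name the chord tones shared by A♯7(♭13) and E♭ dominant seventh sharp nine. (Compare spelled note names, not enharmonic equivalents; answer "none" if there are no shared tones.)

A♯7(♭13): A# C## E# G# F#
E♭ dominant seventh sharp nine: Eb G Bb Db F#
Common to both → F#.

F#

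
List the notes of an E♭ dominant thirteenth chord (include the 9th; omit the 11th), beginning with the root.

Root Eb, quality dominant thirteenth:
- root: Eb
- major 3rd: G
- perfect 5th: Bb
- minor 7th: Db
- major 9th: F
- major 13th: C

Eb – G – Bb – Db – F – C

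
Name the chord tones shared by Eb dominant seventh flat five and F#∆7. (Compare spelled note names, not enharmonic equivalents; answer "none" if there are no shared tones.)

Eb dominant seventh flat five = Eb, G, Bbb, Db.
F#∆7 = F#, A#, C#, E#.
Shared: none.

none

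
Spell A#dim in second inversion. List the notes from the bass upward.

A#dim = A#–C#–E; second inversion → fifth (E) lowest.

E A# C#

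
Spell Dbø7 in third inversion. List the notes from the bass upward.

In root position, Dbø7 is D♭–F♭–A𝄫–C♭.
Third inversion puts the seventh (C♭) in the bass.

C♭  D♭  F♭  A𝄫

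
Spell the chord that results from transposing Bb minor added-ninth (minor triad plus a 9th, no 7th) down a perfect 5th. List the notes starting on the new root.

Eb, Gb, Bb, F

Bb down a perfect 5th → Eb. New chord: Eb minor added-ninth.
- root: Eb
- minor 3rd: Gb
- perfect 5th: Bb
- major 9th: F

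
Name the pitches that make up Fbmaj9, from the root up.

Fbmaj9: major ninth on Fb.
Fb — root
Ab — major 3rd
Cb — perfect 5th
Eb — major 7th
Gb — major 9th

Fb  Ab  Cb  Eb  Gb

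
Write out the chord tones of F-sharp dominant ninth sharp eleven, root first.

F#, A#, C#, E, G#, B#

F-sharp dominant ninth sharp eleven: dominant ninth sharp eleven on F#.
root → F#
3rd (major 3rd) → A#
5th (perfect 5th) → C#
7th (minor 7th) → E
9th (major 9th) → G#
11th (augmented 11th) → B#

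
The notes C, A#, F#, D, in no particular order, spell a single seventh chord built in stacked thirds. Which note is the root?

D

Stacking in thirds gives D – F# – A# – C, so D is the root — D augmented seventh.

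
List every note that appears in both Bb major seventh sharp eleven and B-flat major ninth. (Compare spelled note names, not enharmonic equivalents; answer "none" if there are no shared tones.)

Bb major seventh sharp eleven = B-flat, D, F, A, E.
B-flat major ninth = B-flat, D, F, A, C.
Shared: B-flat, D, F, A.

B-flat, D, F, A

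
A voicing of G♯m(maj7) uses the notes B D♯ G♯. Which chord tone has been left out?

G♯m(maj7) = G♯, B, D♯, F𝄪. The voicing lacks the 7th (major 7th), F𝄪.

F𝄪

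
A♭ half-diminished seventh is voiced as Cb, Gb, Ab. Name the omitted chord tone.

The full A♭ half-diminished seventh chord is Ab, Cb, Ebb, Gb.
Comparing with the voicing, the diminished 5th (5th) — Ebb — is absent.

Ebb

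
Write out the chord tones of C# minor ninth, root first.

C-sharp – E – G-sharp – B – D-sharp

C# minor ninth: minor ninth on C-sharp.
root → C-sharp
3rd (minor 3rd) → E
5th (perfect 5th) → G-sharp
7th (minor 7th) → B
9th (major 9th) → D-sharp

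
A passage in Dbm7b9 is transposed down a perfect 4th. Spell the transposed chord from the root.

Db down a perfect 4th → Ab. New chord: Ab minor seventh flat nine.
root → Ab
3rd (minor 3rd) → Cb
5th (perfect 5th) → Eb
7th (minor 7th) → Gb
9th (minor 9th) → Bbb

Ab – Cb – Eb – Gb – Bbb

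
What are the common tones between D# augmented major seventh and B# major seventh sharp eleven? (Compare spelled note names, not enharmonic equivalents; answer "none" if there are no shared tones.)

D# augmented major seventh = D-sharp, F-double-sharp, A-double-sharp, C-double-sharp.
B# major seventh sharp eleven = B-sharp, D-double-sharp, F-double-sharp, A-double-sharp, E-double-sharp.
Shared: F-double-sharp, A-double-sharp.

F-double-sharp – A-double-sharp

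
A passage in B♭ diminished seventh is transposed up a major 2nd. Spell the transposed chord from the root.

B-flat up a major 2nd → C. New chord: C diminished seventh.
root → C
3rd (minor 3rd) → E-flat
5th (diminished 5th) → G-flat
7th (diminished 7th) → B-double-flat

C E-flat G-flat B-double-flat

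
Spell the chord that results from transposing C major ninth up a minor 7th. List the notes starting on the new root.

B-flat, D, F, A, C

A minor 7th up from C is B-flat, so the new chord is B-flat major ninth.
root → B-flat
3rd (major 3rd) → D
5th (perfect 5th) → F
7th (major 7th) → A
9th (major 9th) → C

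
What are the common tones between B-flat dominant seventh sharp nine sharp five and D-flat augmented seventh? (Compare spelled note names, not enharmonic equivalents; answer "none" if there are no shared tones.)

B-flat dominant seventh sharp nine sharp five: B-flat D F-sharp A-flat C-sharp
D-flat augmented seventh: D-flat F A C-flat
Common to both → none.

none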